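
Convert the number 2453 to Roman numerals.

Convert 2453 to Roman numerals:
  2453 contains 2×1000 (MM)
  453 contains 1×400 (CD)
  53 contains 1×50 (L)
  3 contains 3×1 (III)

MMCDLIII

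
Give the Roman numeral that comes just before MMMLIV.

MMMLIV = 3054; previous is 3053

MMMLIII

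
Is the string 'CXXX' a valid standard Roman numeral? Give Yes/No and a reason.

'CXXX': Check the rules: uses only the symbols I, V, X, L, C, D, M; no symbol is repeated more than three times in a row; V, L and D each appear at most once; no smaller symbol precedes a larger one (values never increase from left to right). Value: C (100) + X (10) + X (10) + X (10) = 130. So it is a valid standard Roman numeral.

Yes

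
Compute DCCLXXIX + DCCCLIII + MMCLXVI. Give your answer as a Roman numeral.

DCCLXXIX = 779, DCCCLIII = 853, MMCLXVI = 2166
779 + 853 = 1632
1632 + 2166 = 3798

MMMDCCXCVIII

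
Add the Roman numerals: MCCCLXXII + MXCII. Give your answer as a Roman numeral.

MCCCLXXII = 1372
MXCII = 1092
1372 + 1092 = 2464

MMCDLXIV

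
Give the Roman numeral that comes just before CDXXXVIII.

CDXXXVIII = 438, so the previous integer is 438 - 1 = 437

CDXXXVII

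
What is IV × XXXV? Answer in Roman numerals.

IV = 4
XXXV = 35
4 × 35 = 140

CXL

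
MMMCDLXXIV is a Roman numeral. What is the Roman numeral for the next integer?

MMMCDLXXIV = 3474, so the next integer is 3474 + 1 = 3475

MMMCDLXXV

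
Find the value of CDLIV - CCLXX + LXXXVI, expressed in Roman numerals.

CDLIV = 454, CCLXX = 270, LXXXVI = 86
454 - 270 = 184
184 + 86 = 270

CCLXX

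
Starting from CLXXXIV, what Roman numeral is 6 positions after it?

CLXXXIV = 184
184 + 6 = 190

CXC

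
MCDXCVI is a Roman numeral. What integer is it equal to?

MCDXCVI: M=1000, CD=400, XC=90, V=5, I=1
1000 + 400 + 90 + 5 + 1 = 1496

1496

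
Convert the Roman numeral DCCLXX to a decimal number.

DCCLXX: D=500, C=100, C=100, L=50, X=10, X=10
500 + 100 + 100 + 50 + 10 + 10 = 770

770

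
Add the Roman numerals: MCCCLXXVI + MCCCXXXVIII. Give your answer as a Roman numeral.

MCCCLXXVI = 1376
MCCCXXXVIII = 1338
1376 + 1338 = 2714

MMDCCXIV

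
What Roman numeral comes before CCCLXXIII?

CCCLXXIII = 373; previous is 372

CCCLXXII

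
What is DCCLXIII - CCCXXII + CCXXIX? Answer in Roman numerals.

DCCLXIII = 763, CCCXXII = 322, CCXXIX = 229
763 - 322 = 441
441 + 229 = 670

DCLXX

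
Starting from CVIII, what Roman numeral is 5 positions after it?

CVIII = 108
108 + 5 = 113

CXIII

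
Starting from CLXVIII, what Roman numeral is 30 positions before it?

CLXVIII = 168
168 - 30 = 138

CXXXVIII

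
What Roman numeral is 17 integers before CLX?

CLX = 160
160 - 17 = 143

CXLIII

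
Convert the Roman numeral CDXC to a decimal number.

CDXC: CD=400, XC=90
400 + 90 = 490

490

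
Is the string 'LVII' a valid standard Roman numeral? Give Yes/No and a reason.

'LVII': Check the rules: uses only the symbols I, V, X, L, C, D, M; no symbol is repeated more than three times in a row; V, L and D each appear at most once; no smaller symbol precedes a larger one (values never increase from left to right). Value: L (50) + V (5) + I (1) + I (1) = 57. So it is a valid standard Roman numeral.

Yes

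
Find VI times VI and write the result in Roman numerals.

VI = 6
VI = 6
6 × 6 = 36

XXXVI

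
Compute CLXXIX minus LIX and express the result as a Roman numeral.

CLXXIX = 179
LIX = 59
179 - 59 = 120

CXX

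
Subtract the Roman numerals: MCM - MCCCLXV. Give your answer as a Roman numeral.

MCM = 1900
MCCCLXV = 1365
1900 - 1365 = 535

DXXXV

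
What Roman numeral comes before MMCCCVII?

MMCCCVII = 2307; previous is 2306

MMCCCVI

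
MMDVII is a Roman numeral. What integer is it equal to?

MMDVII: M=1000, M=1000, D=500, V=5, I=1, I=1
1000 + 1000 + 500 + 5 + 1 + 1 = 2507

2507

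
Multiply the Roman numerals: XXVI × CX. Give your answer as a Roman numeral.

XXVI = 26
CX = 110
26 × 110 = 2860

MMDCCCLX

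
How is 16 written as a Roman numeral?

Convert 16 to Roman numerals:
  16 contains 1×10 (X)
  6 contains 1×5 (V)
  1 contains 1×1 (I)

XVI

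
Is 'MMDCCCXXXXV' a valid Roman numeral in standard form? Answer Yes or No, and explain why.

'MMDCCCXXXXV': More than 3 consecutive X's

No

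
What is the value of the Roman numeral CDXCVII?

CDXCVII: CD=400, XC=90, V=5, I=1, I=1
400 + 90 + 5 + 1 + 1 = 497

497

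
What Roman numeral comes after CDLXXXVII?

CDLXXXVII = 487; next is 488

CDLXXXVIII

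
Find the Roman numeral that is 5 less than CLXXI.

CLXXI = 171
171 - 5 = 166

CLXVI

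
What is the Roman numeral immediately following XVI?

XVI = 16; next is 17

XVII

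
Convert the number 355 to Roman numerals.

Convert 355 to Roman numerals:
  355 contains 3×100 (CCC)
  55 contains 1×50 (L)
  5 contains 1×5 (V)

CCCLV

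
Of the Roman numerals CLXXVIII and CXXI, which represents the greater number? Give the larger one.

CLXXVIII = 178
CXXI = 121
178 is larger

CLXXVIII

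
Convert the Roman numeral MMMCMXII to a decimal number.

MMMCMXII: M=1000, M=1000, M=1000, CM=900, X=10, I=1, I=1
1000 + 1000 + 1000 + 900 + 10 + 1 + 1 = 3912

3912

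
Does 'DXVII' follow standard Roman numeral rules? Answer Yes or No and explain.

'DXVII': Check the rules: uses only the symbols I, V, X, L, C, D, M; no symbol is repeated more than three times in a row; V, L and D each appear at most once; no smaller symbol precedes a larger one (values never increase from left to right). Value: D (500) + X (10) + V (5) + I (1) + I (1) = 517. So it is a valid standard Roman numeral.

Yes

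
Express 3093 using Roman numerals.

Convert 3093 to Roman numerals:
  3093 contains 3×1000 (MMM)
  93 contains 1×90 (XC)
  3 contains 3×1 (III)

MMMXCIII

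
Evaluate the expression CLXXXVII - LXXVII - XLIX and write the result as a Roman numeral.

CLXXXVII = 187, LXXVII = 77, XLIX = 49
187 - 77 = 110
110 - 49 = 61

LXI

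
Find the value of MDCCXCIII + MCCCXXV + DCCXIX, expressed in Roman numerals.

MDCCXCIII = 1793, MCCCXXV = 1325, DCCXIX = 719
1793 + 1325 = 3118
3118 + 719 = 3837

MMMDCCCXXXVII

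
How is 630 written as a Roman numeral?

Convert 630 to Roman numerals:
  630 contains 1×500 (D)
  130 contains 1×100 (C)
  30 contains 3×10 (XXX)

DCXXX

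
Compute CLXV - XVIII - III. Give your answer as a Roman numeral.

CLXV = 165, XVIII = 18, III = 3
165 - 18 = 147
147 - 3 = 144

CXLIV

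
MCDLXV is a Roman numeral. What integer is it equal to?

MCDLXV: M=1000, CD=400, L=50, X=10, V=5
1000 + 400 + 50 + 10 + 5 = 1465

1465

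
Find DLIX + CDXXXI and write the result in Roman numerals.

DLIX = 559
CDXXXI = 431
559 + 431 = 990

CMXC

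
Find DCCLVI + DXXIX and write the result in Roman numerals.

DCCLVI = 756
DXXIX = 529
756 + 529 = 1285

MCCLXXXV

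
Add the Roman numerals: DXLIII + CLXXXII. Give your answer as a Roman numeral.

DXLIII = 543
CLXXXII = 182
543 + 182 = 725

DCCXXV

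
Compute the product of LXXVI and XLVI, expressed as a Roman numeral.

LXXVI = 76
XLVI = 46
76 × 46 = 3496

MMMCDXCVI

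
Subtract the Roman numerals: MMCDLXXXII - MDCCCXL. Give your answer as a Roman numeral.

MMCDLXXXII = 2482
MDCCCXL = 1840
2482 - 1840 = 642

DCXLII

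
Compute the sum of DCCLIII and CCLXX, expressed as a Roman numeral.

DCCLIII = 753
CCLXX = 270
753 + 270 = 1023

MXXIII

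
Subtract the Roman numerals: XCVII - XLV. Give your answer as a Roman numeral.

XCVII = 97
XLV = 45
97 - 45 = 52

LII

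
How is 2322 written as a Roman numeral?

Convert 2322 to Roman numerals:
  2322 contains 2×1000 (MM)
  322 contains 3×100 (CCC)
  22 contains 2×10 (XX)
  2 contains 2×1 (II)

MMCCCXXII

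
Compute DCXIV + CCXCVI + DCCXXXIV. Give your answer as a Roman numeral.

DCXIV = 614, CCXCVI = 296, DCCXXXIV = 734
614 + 296 = 910
910 + 734 = 1644

MDCXLIV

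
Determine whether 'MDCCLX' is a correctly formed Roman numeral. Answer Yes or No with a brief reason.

'MDCCLX': Check the rules: uses only the symbols I, V, X, L, C, D, M; no symbol is repeated more than three times in a row; V, L and D each appear at most once; no smaller symbol precedes a larger one (values never increase from left to right). Value: M (1000) + D (500) + C (100) + C (100) + L (50) + X (10) = 1760. So it is a valid standard Roman numeral.

Yes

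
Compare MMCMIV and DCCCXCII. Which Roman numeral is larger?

MMCMIV = 2904
DCCCXCII = 892
2904 is larger

MMCMIV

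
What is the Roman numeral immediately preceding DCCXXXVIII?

DCCXXXVIII = 738, so the previous integer is 738 - 1 = 737

DCCXXXVII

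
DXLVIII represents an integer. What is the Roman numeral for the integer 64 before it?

DXLVIII = 548
548 - 64 = 484

CDLXXXIV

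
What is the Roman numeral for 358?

Convert 358 to Roman numerals:
  358 contains 3×100 (CCC)
  58 contains 1×50 (L)
  8 contains 1×5 (V)
  3 contains 3×1 (III)

CCCLVIII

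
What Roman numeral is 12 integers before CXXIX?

CXXIX = 129
129 - 12 = 117

CXVII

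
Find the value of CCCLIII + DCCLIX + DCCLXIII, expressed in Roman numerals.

CCCLIII = 353, DCCLIX = 759, DCCLXIII = 763
353 + 759 = 1112
1112 + 763 = 1875

MDCCCLXXV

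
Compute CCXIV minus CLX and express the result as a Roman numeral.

CCXIV = 214
CLX = 160
214 - 160 = 54

LIV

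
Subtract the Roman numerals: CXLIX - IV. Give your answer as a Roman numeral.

CXLIX = 149
IV = 4
149 - 4 = 145

CXLV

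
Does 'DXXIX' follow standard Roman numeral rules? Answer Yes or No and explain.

'DXXIX': Check the rules: uses only the symbols I, V, X, L, C, D, M; no symbol is repeated more than three times in a row; V, L and D each appear at most once; the only place a smaller symbol precedes a larger one is the allowed subtractive pair IX, the symbol right after such a pair (if any) is smaller than the pair's first symbol, and otherwise the values never increase from left to right. Value: D (500) + X (10) + X (10) + IX (9) = 529. So it is a valid standard Roman numeral.

Yes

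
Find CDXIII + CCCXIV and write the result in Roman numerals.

CDXIII = 413
CCCXIV = 314
413 + 314 = 727

DCCXXVII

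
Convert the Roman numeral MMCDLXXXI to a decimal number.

MMCDLXXXI: M=1000, M=1000, CD=400, L=50, X=10, X=10, X=10, I=1
1000 + 1000 + 400 + 50 + 10 + 10 + 10 + 1 = 2481

2481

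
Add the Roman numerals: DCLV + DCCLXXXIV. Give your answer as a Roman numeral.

DCLV = 655
DCCLXXXIV = 784
655 + 784 = 1439

MCDXXXIX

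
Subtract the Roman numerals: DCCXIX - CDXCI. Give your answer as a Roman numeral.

DCCXIX = 719
CDXCI = 491
719 - 491 = 228

CCXXVIII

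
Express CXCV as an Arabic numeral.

CXCV: C=100, XC=90, V=5
100 + 90 + 5 = 195

195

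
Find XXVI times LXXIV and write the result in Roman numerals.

XXVI = 26
LXXIV = 74
26 × 74 = 1924

MCMXXIV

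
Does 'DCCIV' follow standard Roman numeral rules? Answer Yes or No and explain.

'DCCIV': Check the rules: uses only the symbols I, V, X, L, C, D, M; no symbol is repeated more than three times in a row; V, L and D each appear at most once; the only place a smaller symbol precedes a larger one is the allowed subtractive pair IV, the symbol right after such a pair (if any) is smaller than the pair's first symbol, and otherwise the values never increase from left to right. Value: D (500) + C (100) + C (100) + IV (4) = 704. So it is a valid standard Roman numeral.

Yes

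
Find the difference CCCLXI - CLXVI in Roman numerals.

CCCLXI = 361
CLXVI = 166
361 - 166 = 195

CXCV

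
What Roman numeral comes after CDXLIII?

CDXLIII = 443, so the next integer is 443 + 1 = 444

CDXLIV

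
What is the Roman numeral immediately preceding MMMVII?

MMMVII = 3007; previous is 3006

MMMVI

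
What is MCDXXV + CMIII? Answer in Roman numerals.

MCDXXV = 1425
CMIII = 903
1425 + 903 = 2328

MMCCCXXVIII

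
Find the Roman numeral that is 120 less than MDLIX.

MDLIX = 1559
1559 - 120 = 1439

MCDXXXIX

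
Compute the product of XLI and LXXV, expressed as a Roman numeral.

XLI = 41
LXXV = 75
41 × 75 = 3075

MMMLXXV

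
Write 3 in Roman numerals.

Convert 3 to Roman numerals:
  3 contains 3×1 (III)

III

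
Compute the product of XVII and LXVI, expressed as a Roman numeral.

XVII = 17
LXVI = 66
17 × 66 = 1122

MCXXII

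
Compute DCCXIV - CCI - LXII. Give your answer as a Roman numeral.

DCCXIV = 714, CCI = 201, LXII = 62
714 - 201 = 513
513 - 62 = 451

CDLI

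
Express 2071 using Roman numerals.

Convert 2071 to Roman numerals:
  2071 contains 2×1000 (MM)
  71 contains 1×50 (L)
  21 contains 2×10 (XX)
  1 contains 1×1 (I)

MMLXXI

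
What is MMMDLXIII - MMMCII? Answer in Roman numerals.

MMMDLXIII = 3563
MMMCII = 3102
3563 - 3102 = 461

CDLXI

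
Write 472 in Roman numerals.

Convert 472 to Roman numerals:
  472 contains 1×400 (CD)
  72 contains 1×50 (L)
  22 contains 2×10 (XX)
  2 contains 2×1 (II)

CDLXXII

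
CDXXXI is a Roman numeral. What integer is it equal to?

CDXXXI: CD=400, X=10, X=10, X=10, I=1
400 + 10 + 10 + 10 + 1 = 431

431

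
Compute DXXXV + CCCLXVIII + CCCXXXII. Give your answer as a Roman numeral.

DXXXV = 535, CCCLXVIII = 368, CCCXXXII = 332
535 + 368 = 903
903 + 332 = 1235

MCCXXXV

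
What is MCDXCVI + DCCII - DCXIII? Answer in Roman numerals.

MCDXCVI = 1496, DCCII = 702, DCXIII = 613
1496 + 702 = 2198
2198 - 613 = 1585

MDLXXXV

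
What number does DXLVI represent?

DXLVI: D=500, XL=40, V=5, I=1
500 + 40 + 5 + 1 = 546

546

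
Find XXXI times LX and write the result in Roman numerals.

XXXI = 31
LX = 60
31 × 60 = 1860

MDCCCLX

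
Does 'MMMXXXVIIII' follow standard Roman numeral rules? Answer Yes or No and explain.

'MMMXXXVIIII': More than 3 consecutive I's

No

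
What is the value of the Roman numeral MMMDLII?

MMMDLII: M=1000, M=1000, M=1000, D=500, L=50, I=1, I=1
1000 + 1000 + 1000 + 500 + 50 + 1 + 1 = 3552

3552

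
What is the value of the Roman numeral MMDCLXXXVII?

MMDCLXXXVII: M=1000, M=1000, D=500, C=100, L=50, X=10, X=10, X=10, V=5, I=1, I=1
1000 + 1000 + 500 + 100 + 50 + 10 + 10 + 10 + 5 + 1 + 1 = 2687

2687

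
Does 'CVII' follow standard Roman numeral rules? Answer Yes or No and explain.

'CVII': Check the rules: uses only the symbols I, V, X, L, C, D, M; no symbol is repeated more than three times in a row; V, L and D each appear at most once; no smaller symbol precedes a larger one (values never increase from left to right). Value: C (100) + V (5) + I (1) + I (1) = 107. So it is a valid standard Roman numeral.

Yes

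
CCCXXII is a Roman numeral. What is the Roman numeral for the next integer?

CCCXXII = 322, so the next integer is 322 + 1 = 323

CCCXXIII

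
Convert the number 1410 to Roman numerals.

Convert 1410 to Roman numerals:
  1410 contains 1×1000 (M)
  410 contains 1×400 (CD)
  10 contains 1×10 (X)

MCDX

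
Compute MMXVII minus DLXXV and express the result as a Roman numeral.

MMXVII = 2017
DLXXV = 575
2017 - 575 = 1442

MCDXLII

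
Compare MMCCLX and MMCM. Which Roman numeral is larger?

MMCCLX = 2260
MMCM = 2900
2900 is larger

MMCM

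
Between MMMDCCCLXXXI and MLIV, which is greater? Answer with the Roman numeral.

MMMDCCCLXXXI = 3881
MLIV = 1054
3881 is larger

MMMDCCCLXXXI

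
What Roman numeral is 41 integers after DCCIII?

DCCIII = 703
703 + 41 = 744

DCCXLIV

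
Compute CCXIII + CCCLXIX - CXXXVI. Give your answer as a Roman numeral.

CCXIII = 213, CCCLXIX = 369, CXXXVI = 136
213 + 369 = 582
582 - 136 = 446

CDXLVI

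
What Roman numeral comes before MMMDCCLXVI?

MMMDCCLXVI = 3766, so the previous integer is 3766 - 1 = 3765

MMMDCCLXV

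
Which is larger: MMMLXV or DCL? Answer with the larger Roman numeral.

MMMLXV = 3065
DCL = 650
3065 is larger

MMMLXV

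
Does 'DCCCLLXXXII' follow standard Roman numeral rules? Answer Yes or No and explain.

'DCCCLLXXXII': L should not appear more than once

No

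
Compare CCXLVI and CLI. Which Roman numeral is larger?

CCXLVI = 246
CLI = 151
246 is larger

CCXLVI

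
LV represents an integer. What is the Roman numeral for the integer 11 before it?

LV = 55
55 - 11 = 44

XLIV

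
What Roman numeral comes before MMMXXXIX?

MMMXXXIX = 3039, so the previous integer is 3039 - 1 = 3038

MMMXXXVIII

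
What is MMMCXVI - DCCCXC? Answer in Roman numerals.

MMMCXVI = 3116
DCCCXC = 890
3116 - 890 = 2226

MMCCXXVI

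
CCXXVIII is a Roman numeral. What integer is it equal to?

CCXXVIII: C=100, C=100, X=10, X=10, V=5, I=1, I=1, I=1
100 + 100 + 10 + 10 + 5 + 1 + 1 + 1 = 228

228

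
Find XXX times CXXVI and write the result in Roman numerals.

XXX = 30
CXXVI = 126
30 × 126 = 3780

MMMDCCLXXX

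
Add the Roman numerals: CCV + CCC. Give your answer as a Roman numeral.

CCV = 205
CCC = 300
205 + 300 = 505

DV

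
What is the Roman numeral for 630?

Convert 630 to Roman numerals:
  630 contains 1×500 (D)
  130 contains 1×100 (C)
  30 contains 3×10 (XXX)

DCXXX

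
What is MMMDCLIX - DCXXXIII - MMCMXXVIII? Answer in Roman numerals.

MMMDCLIX = 3659, DCXXXIII = 633, MMCMXXVIII = 2928
3659 - 633 = 3026
3026 - 2928 = 98

XCVIII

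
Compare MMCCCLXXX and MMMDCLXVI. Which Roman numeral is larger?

MMCCCLXXX = 2380
MMMDCLXVI = 3666
3666 is larger

MMMDCLXVI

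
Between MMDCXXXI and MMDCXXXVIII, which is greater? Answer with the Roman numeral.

MMDCXXXI = 2631
MMDCXXXVIII = 2638
2638 is larger

MMDCXXXVIII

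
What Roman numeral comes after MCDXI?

MCDXI = 1411, so the next integer is 1411 + 1 = 1412

MCDXII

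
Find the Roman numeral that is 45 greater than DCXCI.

DCXCI = 691
691 + 45 = 736

DCCXXXVI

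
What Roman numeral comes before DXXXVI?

DXXXVI = 536, so the previous integer is 536 - 1 = 535

DXXXV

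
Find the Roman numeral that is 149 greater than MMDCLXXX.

MMDCLXXX = 2680
2680 + 149 = 2829

MMDCCCXXIX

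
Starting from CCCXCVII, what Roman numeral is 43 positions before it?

CCCXCVII = 397
397 - 43 = 354

CCCLIV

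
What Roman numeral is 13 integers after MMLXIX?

MMLXIX = 2069
2069 + 13 = 2082

MMLXXXII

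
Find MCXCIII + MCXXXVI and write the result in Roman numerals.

MCXCIII = 1193
MCXXXVI = 1136
1193 + 1136 = 2329

MMCCCXXIX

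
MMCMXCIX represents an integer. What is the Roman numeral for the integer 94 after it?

MMCMXCIX = 2999
2999 + 94 = 3093

MMMXCIII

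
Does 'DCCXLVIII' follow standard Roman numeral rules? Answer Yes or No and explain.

'DCCXLVIII': Check the rules: uses only the symbols I, V, X, L, C, D, M; no symbol is repeated more than three times in a row; V, L and D each appear at most once; the only place a smaller symbol precedes a larger one is the allowed subtractive pair XL, the symbol right after such a pair (if any) is smaller than the pair's first symbol, and otherwise the values never increase from left to right. Value: D (500) + C (100) + C (100) + XL (40) + V (5) + I (1) + I (1) + I (1) = 748. So it is a valid standard Roman numeral.

Yes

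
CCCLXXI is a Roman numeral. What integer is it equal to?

CCCLXXI: C=100, C=100, C=100, L=50, X=10, X=10, I=1
100 + 100 + 100 + 50 + 10 + 10 + 1 = 371

371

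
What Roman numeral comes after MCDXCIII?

MCDXCIII = 1493; next is 1494

MCDXCIV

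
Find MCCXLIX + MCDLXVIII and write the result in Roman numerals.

MCCXLIX = 1249
MCDLXVIII = 1468
1249 + 1468 = 2717

MMDCCXVII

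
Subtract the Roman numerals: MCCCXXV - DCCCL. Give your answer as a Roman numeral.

MCCCXXV = 1325
DCCCL = 850
1325 - 850 = 475

CDLXXV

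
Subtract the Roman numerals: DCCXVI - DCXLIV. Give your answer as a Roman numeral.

DCCXVI = 716
DCXLIV = 644
716 - 644 = 72

LXXII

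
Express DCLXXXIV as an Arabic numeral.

DCLXXXIV: D=500, C=100, L=50, X=10, X=10, X=10, IV=4
500 + 100 + 50 + 10 + 10 + 10 + 4 = 684

684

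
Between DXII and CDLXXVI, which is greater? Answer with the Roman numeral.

DXII = 512
CDLXXVI = 476
512 is larger

DXII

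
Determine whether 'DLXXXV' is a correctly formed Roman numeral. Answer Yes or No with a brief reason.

'DLXXXV': Check the rules: uses only the symbols I, V, X, L, C, D, M; no symbol is repeated more than three times in a row; V, L and D each appear at most once; no smaller symbol precedes a larger one (values never increase from left to right). Value: D (500) + L (50) + X (10) + X (10) + X (10) + V (5) = 585. So it is a valid standard Roman numeral.

Yes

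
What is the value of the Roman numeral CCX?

CCX: C=100, C=100, X=10
100 + 100 + 10 = 210

210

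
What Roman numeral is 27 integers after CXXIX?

CXXIX = 129
129 + 27 = 156

CLVI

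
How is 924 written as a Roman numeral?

Convert 924 to Roman numerals:
  924 contains 1×900 (CM)
  24 contains 2×10 (XX)
  4 contains 1×4 (IV)

CMXXIV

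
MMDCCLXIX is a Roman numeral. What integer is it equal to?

MMDCCLXIX: M=1000, M=1000, D=500, C=100, C=100, L=50, X=10, IX=9
1000 + 1000 + 500 + 100 + 100 + 50 + 10 + 9 = 2769

2769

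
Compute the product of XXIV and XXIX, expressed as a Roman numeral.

XXIV = 24
XXIX = 29
24 × 29 = 696

DCXCVI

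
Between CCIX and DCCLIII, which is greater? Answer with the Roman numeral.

CCIX = 209
DCCLIII = 753
753 is larger

DCCLIII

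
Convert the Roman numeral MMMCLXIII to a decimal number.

MMMCLXIII: M=1000, M=1000, M=1000, C=100, L=50, X=10, I=1, I=1, I=1
1000 + 1000 + 1000 + 100 + 50 + 10 + 1 + 1 + 1 = 3163

3163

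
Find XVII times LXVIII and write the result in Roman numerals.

XVII = 17
LXVIII = 68
17 × 68 = 1156

MCLVI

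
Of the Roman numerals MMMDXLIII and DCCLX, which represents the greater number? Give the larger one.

MMMDXLIII = 3543
DCCLX = 760
3543 is larger

MMMDXLIII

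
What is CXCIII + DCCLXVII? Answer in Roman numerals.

CXCIII = 193
DCCLXVII = 767
193 + 767 = 960

CMLX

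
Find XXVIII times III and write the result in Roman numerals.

XXVIII = 28
III = 3
28 × 3 = 84

LXXXIV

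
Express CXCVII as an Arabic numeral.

CXCVII: C=100, XC=90, V=5, I=1, I=1
100 + 90 + 5 + 1 + 1 = 197

197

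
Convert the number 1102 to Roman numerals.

Convert 1102 to Roman numerals:
  1102 contains 1×1000 (M)
  102 contains 1×100 (C)
  2 contains 2×1 (II)

MCII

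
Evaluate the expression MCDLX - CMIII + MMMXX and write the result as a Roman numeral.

MCDLX = 1460, CMIII = 903, MMMXX = 3020
1460 - 903 = 557
557 + 3020 = 3577

MMMDLXXVII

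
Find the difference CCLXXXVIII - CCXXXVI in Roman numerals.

CCLXXXVIII = 288
CCXXXVI = 236
288 - 236 = 52

LII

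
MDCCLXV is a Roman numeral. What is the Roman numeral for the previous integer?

MDCCLXV = 1765; previous is 1764

MDCCLXIV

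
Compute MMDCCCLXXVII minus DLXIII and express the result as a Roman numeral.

MMDCCCLXXVII = 2877
DLXIII = 563
2877 - 563 = 2314

MMCCCXIV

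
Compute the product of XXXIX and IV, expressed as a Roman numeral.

XXXIX = 39
IV = 4
39 × 4 = 156

CLVI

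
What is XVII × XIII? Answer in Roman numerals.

XVII = 17
XIII = 13
17 × 13 = 221

CCXXI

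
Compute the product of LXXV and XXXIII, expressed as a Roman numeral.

LXXV = 75
XXXIII = 33
75 × 33 = 2475

MMCDLXXV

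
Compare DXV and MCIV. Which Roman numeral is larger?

DXV = 515
MCIV = 1104
1104 is larger

MCIV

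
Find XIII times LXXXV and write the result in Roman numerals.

XIII = 13
LXXXV = 85
13 × 85 = 1105

MCV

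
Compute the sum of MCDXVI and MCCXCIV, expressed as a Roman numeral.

MCDXVI = 1416
MCCXCIV = 1294
1416 + 1294 = 2710

MMDCCX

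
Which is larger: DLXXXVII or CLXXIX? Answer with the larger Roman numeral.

DLXXXVII = 587
CLXXIX = 179
587 is larger

DLXXXVII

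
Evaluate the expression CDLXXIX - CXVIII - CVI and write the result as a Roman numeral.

CDLXXIX = 479, CXVIII = 118, CVI = 106
479 - 118 = 361
361 - 106 = 255

CCLV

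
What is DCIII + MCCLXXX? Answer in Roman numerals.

DCIII = 603
MCCLXXX = 1280
603 + 1280 = 1883

MDCCCLXXXIII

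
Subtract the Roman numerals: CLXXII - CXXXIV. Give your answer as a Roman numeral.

CLXXII = 172
CXXXIV = 134
172 - 134 = 38

XXXVIII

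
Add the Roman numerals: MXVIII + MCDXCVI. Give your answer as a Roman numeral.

MXVIII = 1018
MCDXCVI = 1496
1018 + 1496 = 2514

MMDXIV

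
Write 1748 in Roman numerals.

Convert 1748 to Roman numerals:
  1748 contains 1×1000 (M)
  748 contains 1×500 (D)
  248 contains 2×100 (CC)
  48 contains 1×40 (XL)
  8 contains 1×5 (V)
  3 contains 3×1 (III)

MDCCXLVIII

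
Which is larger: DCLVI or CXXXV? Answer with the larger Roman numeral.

DCLVI = 656
CXXXV = 135
656 is larger

DCLVI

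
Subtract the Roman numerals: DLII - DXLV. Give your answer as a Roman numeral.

DLII = 552
DXLV = 545
552 - 545 = 7

VII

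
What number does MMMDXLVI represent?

MMMDXLVI: M=1000, M=1000, M=1000, D=500, XL=40, V=5, I=1
1000 + 1000 + 1000 + 500 + 40 + 5 + 1 = 3546

3546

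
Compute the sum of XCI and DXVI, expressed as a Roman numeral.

XCI = 91
DXVI = 516
91 + 516 = 607

DCVII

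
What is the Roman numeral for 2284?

Convert 2284 to Roman numerals:
  2284 contains 2×1000 (MM)
  284 contains 2×100 (CC)
  84 contains 1×50 (L)
  34 contains 3×10 (XXX)
  4 contains 1×4 (IV)

MMCCLXXXIV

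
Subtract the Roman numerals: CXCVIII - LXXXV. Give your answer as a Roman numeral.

CXCVIII = 198
LXXXV = 85
198 - 85 = 113

CXIII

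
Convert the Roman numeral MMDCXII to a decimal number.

MMDCXII: M=1000, M=1000, D=500, C=100, X=10, I=1, I=1
1000 + 1000 + 500 + 100 + 10 + 1 + 1 = 2612

2612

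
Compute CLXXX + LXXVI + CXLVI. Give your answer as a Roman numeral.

CLXXX = 180, LXXVI = 76, CXLVI = 146
180 + 76 = 256
256 + 146 = 402

CDII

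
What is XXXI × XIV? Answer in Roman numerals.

XXXI = 31
XIV = 14
31 × 14 = 434

CDXXXIV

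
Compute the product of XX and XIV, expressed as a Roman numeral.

XX = 20
XIV = 14
20 × 14 = 280

CCLXXX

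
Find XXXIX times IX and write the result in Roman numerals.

XXXIX = 39
IX = 9
39 × 9 = 351

CCCLI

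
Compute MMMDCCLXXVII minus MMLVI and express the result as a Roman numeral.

MMMDCCLXXVII = 3777
MMLVI = 2056
3777 - 2056 = 1721

MDCCXXI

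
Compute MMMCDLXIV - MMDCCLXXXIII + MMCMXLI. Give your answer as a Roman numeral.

MMMCDLXIV = 3464, MMDCCLXXXIII = 2783, MMCMXLI = 2941
3464 - 2783 = 681
681 + 2941 = 3622

MMMDCXXII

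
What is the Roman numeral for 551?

Convert 551 to Roman numerals:
  551 contains 1×500 (D)
  51 contains 1×50 (L)
  1 contains 1×1 (I)

DLI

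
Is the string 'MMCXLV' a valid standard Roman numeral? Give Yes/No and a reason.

'MMCXLV': Check the rules: uses only the symbols I, V, X, L, C, D, M; no symbol is repeated more than three times in a row; V, L and D each appear at most once; the only place a smaller symbol precedes a larger one is the allowed subtractive pair XL, the symbol right after such a pair (if any) is smaller than the pair's first symbol, and otherwise the values never increase from left to right. Value: M (1000) + M (1000) + C (100) + XL (40) + V (5) = 2145. So it is a valid standard Roman numeral.

Yes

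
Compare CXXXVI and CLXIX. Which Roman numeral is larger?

CXXXVI = 136
CLXIX = 169
169 is larger

CLXIX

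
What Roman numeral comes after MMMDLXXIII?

MMMDLXXIII = 3573, so the next integer is 3573 + 1 = 3574

MMMDLXXIV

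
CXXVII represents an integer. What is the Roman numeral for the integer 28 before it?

CXXVII = 127
127 - 28 = 99

XCIX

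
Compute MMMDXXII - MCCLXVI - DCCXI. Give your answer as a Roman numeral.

MMMDXXII = 3522, MCCLXVI = 1266, DCCXI = 711
3522 - 1266 = 2256
2256 - 711 = 1545

MDXLV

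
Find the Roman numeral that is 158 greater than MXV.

MXV = 1015
1015 + 158 = 1173

MCLXXIII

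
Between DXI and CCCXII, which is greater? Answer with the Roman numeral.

DXI = 511
CCCXII = 312
511 is larger

DXI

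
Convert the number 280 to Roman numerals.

Convert 280 to Roman numerals:
  280 contains 2×100 (CC)
  80 contains 1×50 (L)
  30 contains 3×10 (XXX)

CCLXXX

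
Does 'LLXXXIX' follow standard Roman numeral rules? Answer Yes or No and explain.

'LLXXXIX': L should not appear more than once

No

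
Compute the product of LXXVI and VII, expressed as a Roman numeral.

LXXVI = 76
VII = 7
76 × 7 = 532

DXXXII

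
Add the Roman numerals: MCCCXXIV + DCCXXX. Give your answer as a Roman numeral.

MCCCXXIV = 1324
DCCXXX = 730
1324 + 730 = 2054

MMLIV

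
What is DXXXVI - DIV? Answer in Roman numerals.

DXXXVI = 536
DIV = 504
536 - 504 = 32

XXXII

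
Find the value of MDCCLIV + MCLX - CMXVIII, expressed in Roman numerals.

MDCCLIV = 1754, MCLX = 1160, CMXVIII = 918
1754 + 1160 = 2914
2914 - 918 = 1996

MCMXCVI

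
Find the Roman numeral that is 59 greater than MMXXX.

MMXXX = 2030
2030 + 59 = 2089

MMLXXXIX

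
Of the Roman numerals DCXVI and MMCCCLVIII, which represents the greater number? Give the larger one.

DCXVI = 616
MMCCCLVIII = 2358
2358 is larger

MMCCCLVIII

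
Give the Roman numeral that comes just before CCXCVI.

CCXCVI = 296, so the previous integer is 296 - 1 = 295

CCXCV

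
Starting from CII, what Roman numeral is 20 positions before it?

CII = 102
102 - 20 = 82

LXXXII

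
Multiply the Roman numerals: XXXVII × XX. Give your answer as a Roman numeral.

XXXVII = 37
XX = 20
37 × 20 = 740

DCCXL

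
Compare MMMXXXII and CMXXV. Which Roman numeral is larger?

MMMXXXII = 3032
CMXXV = 925
3032 is larger

MMMXXXII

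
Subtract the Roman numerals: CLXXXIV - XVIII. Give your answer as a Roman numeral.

CLXXXIV = 184
XVIII = 18
184 - 18 = 166

CLXVI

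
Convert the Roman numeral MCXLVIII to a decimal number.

MCXLVIII: M=1000, C=100, XL=40, V=5, I=1, I=1, I=1
1000 + 100 + 40 + 5 + 1 + 1 + 1 = 1148

1148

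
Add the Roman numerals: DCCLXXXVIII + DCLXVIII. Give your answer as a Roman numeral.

DCCLXXXVIII = 788
DCLXVIII = 668
788 + 668 = 1456

MCDLVI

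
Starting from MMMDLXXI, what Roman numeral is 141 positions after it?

MMMDLXXI = 3571
3571 + 141 = 3712

MMMDCCXII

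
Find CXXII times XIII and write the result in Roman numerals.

CXXII = 122
XIII = 13
122 × 13 = 1586

MDLXXXVI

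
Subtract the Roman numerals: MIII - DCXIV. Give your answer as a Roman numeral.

MIII = 1003
DCXIV = 614
1003 - 614 = 389

CCCLXXXIX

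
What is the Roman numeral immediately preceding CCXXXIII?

CCXXXIII = 233; previous is 232

CCXXXII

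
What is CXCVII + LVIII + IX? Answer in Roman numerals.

CXCVII = 197, LVIII = 58, IX = 9
197 + 58 = 255
255 + 9 = 264

CCLXIV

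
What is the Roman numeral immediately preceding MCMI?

MCMI = 1901, so the previous integer is 1901 - 1 = 1900

MCM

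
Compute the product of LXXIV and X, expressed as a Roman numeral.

LXXIV = 74
X = 10
74 × 10 = 740

DCCXL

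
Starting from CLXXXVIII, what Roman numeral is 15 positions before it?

CLXXXVIII = 188
188 - 15 = 173

CLXXIII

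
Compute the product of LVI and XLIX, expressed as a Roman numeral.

LVI = 56
XLIX = 49
56 × 49 = 2744

MMDCCXLIV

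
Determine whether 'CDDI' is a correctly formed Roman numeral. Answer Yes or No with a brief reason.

'CDDI': D should not appear more than once

No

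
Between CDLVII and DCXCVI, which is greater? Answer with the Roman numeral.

CDLVII = 457
DCXCVI = 696
696 is larger

DCXCVI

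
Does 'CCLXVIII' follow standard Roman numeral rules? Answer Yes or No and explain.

'CCLXVIII': Check the rules: uses only the symbols I, V, X, L, C, D, M; no symbol is repeated more than three times in a row; V, L and D each appear at most once; no smaller symbol precedes a larger one (values never increase from left to right). Value: C (100) + C (100) + L (50) + X (10) + V (5) + I (1) + I (1) + I (1) = 268. So it is a valid standard Roman numeral.

Yes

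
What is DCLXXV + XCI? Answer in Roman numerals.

DCLXXV = 675
XCI = 91
675 + 91 = 766

DCCLXVI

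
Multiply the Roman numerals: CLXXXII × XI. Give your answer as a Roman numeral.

CLXXXII = 182
XI = 11
182 × 11 = 2002

MMII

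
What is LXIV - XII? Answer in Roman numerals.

LXIV = 64
XII = 12
64 - 12 = 52

LII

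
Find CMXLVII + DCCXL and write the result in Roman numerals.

CMXLVII = 947
DCCXL = 740
947 + 740 = 1687

MDCLXXXVII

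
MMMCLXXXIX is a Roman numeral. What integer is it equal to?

MMMCLXXXIX: M=1000, M=1000, M=1000, C=100, L=50, X=10, X=10, X=10, IX=9
1000 + 1000 + 1000 + 100 + 50 + 10 + 10 + 10 + 9 = 3189

3189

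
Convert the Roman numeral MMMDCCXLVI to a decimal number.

MMMDCCXLVI: M=1000, M=1000, M=1000, D=500, C=100, C=100, XL=40, V=5, I=1
1000 + 1000 + 1000 + 500 + 100 + 100 + 40 + 5 + 1 = 3746

3746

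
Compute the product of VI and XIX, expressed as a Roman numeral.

VI = 6
XIX = 19
6 × 19 = 114

CXIV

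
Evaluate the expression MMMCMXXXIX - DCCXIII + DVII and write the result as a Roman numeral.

MMMCMXXXIX = 3939, DCCXIII = 713, DVII = 507
3939 - 713 = 3226
3226 + 507 = 3733

MMMDCCXXXIII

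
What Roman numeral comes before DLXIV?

DLXIV = 564, so the previous integer is 564 - 1 = 563

DLXIII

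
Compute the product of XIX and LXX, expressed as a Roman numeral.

XIX = 19
LXX = 70
19 × 70 = 1330

MCCCXXX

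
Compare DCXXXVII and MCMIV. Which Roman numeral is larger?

DCXXXVII = 637
MCMIV = 1904
1904 is larger

MCMIV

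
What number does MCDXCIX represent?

MCDXCIX: M=1000, CD=400, XC=90, IX=9
1000 + 400 + 90 + 9 = 1499

1499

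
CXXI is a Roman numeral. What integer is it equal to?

CXXI: C=100, X=10, X=10, I=1
100 + 10 + 10 + 1 = 121

121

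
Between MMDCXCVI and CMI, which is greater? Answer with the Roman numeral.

MMDCXCVI = 2696
CMI = 901
2696 is larger

MMDCXCVI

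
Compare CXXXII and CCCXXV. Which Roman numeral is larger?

CXXXII = 132
CCCXXV = 325
325 is larger

CCCXXV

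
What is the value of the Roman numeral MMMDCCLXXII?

MMMDCCLXXII: M=1000, M=1000, M=1000, D=500, C=100, C=100, L=50, X=10, X=10, I=1, I=1
1000 + 1000 + 1000 + 500 + 100 + 100 + 50 + 10 + 10 + 1 + 1 = 3772

3772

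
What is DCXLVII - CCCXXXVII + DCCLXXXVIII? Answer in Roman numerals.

DCXLVII = 647, CCCXXXVII = 337, DCCLXXXVIII = 788
647 - 337 = 310
310 + 788 = 1098

MXCVIII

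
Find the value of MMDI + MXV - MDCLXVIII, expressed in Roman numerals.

MMDI = 2501, MXV = 1015, MDCLXVIII = 1668
2501 + 1015 = 3516
3516 - 1668 = 1848

MDCCCXLVIII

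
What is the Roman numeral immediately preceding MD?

MD = 1500, so the previous integer is 1500 - 1 = 1499

MCDXCIX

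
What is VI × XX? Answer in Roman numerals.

VI = 6
XX = 20
6 × 20 = 120

CXX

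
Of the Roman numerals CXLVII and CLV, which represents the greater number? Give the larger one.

CXLVII = 147
CLV = 155
155 is larger

CLV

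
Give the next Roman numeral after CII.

CII = 102; next is 103

CIII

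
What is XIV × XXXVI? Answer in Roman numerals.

XIV = 14
XXXVI = 36
14 × 36 = 504

DIV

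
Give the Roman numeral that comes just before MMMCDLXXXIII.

MMMCDLXXXIII = 3483, so the previous integer is 3483 - 1 = 3482

MMMCDLXXXII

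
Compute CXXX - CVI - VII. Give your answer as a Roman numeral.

CXXX = 130, CVI = 106, VII = 7
130 - 106 = 24
24 - 7 = 17

XVII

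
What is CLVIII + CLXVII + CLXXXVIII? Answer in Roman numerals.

CLVIII = 158, CLXVII = 167, CLXXXVIII = 188
158 + 167 = 325
325 + 188 = 513

DXIII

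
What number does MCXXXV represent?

MCXXXV: M=1000, C=100, X=10, X=10, X=10, V=5
1000 + 100 + 10 + 10 + 10 + 5 = 1135

1135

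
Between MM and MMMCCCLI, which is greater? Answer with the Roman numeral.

MM = 2000
MMMCCCLI = 3351
3351 is larger

MMMCCCLI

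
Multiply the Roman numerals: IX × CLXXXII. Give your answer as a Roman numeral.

IX = 9
CLXXXII = 182
9 × 182 = 1638

MDCXXXVIII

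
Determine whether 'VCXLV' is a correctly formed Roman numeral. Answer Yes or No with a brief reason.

'VCXLV': V should not appear more than once

No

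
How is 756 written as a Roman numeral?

Convert 756 to Roman numerals:
  756 contains 1×500 (D)
  256 contains 2×100 (CC)
  56 contains 1×50 (L)
  6 contains 1×5 (V)
  1 contains 1×1 (I)

DCCLVI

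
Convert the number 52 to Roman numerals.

Convert 52 to Roman numerals:
  52 contains 1×50 (L)
  2 contains 2×1 (II)

LII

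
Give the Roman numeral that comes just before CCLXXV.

CCLXXV = 275, so the previous integer is 275 - 1 = 274

CCLXXIV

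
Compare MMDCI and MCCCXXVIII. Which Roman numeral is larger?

MMDCI = 2601
MCCCXXVIII = 1328
2601 is larger

MMDCI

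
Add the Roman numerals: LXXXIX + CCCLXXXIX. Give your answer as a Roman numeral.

LXXXIX = 89
CCCLXXXIX = 389
89 + 389 = 478

CDLXXVIII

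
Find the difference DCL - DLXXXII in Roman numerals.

DCL = 650
DLXXXII = 582
650 - 582 = 68

LXVIII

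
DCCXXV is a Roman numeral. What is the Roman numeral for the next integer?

DCCXXV = 725; next is 726

DCCXXVI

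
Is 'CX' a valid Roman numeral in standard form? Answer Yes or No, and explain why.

'CX': Check the rules: uses only the symbols I, V, X, L, C, D, M; no symbol is repeated more than three times in a row; V, L and D each appear at most once; no smaller symbol precedes a larger one (values never increase from left to right). Value: C (100) + X (10) = 110. So it is a valid standard Roman numeral.

Yes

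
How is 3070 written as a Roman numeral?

Convert 3070 to Roman numerals:
  3070 contains 3×1000 (MMM)
  70 contains 1×50 (L)
  20 contains 2×10 (XX)

MMMLXX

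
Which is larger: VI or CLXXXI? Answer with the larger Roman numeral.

VI = 6
CLXXXI = 181
181 is larger

CLXXXI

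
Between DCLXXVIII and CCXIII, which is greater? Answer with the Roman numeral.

DCLXXVIII = 678
CCXIII = 213
678 is larger

DCLXXVIII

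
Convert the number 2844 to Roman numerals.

Convert 2844 to Roman numerals:
  2844 contains 2×1000 (MM)
  844 contains 1×500 (D)
  344 contains 3×100 (CCC)
  44 contains 1×40 (XL)
  4 contains 1×4 (IV)

MMDCCCXLIV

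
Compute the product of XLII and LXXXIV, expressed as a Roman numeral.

XLII = 42
LXXXIV = 84
42 × 84 = 3528

MMMDXXVIII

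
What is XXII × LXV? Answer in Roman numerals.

XXII = 22
LXV = 65
22 × 65 = 1430

MCDXXX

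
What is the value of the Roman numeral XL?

XL: XL=40

40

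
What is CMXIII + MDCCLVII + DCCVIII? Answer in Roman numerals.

CMXIII = 913, MDCCLVII = 1757, DCCVIII = 708
913 + 1757 = 2670
2670 + 708 = 3378

MMMCCCLXXVIII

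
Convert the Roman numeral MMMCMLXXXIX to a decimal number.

MMMCMLXXXIX: M=1000, M=1000, M=1000, CM=900, L=50, X=10, X=10, X=10, IX=9
1000 + 1000 + 1000 + 900 + 50 + 10 + 10 + 10 + 9 = 3989

3989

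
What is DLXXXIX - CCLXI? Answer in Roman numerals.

DLXXXIX = 589
CCLXI = 261
589 - 261 = 328

CCCXXVIII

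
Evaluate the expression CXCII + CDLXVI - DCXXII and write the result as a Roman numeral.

CXCII = 192, CDLXVI = 466, DCXXII = 622
192 + 466 = 658
658 - 622 = 36

XXXVI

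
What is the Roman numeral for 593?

Convert 593 to Roman numerals:
  593 contains 1×500 (D)
  93 contains 1×90 (XC)
  3 contains 3×1 (III)

DXCIII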